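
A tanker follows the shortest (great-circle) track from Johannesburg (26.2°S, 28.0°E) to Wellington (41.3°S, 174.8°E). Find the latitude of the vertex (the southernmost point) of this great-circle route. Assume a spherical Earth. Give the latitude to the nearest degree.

≈ 67°S

The great circle lies in the plane with unit normal n̂ = (p₁ × p₂)/|p₁ × p₂|.
Here n̂_z ≈ +0.384; the vertex latitude is φ_max = arccos|n̂_z| ≈ 67.4°.
Check via Clairaut: cos φ_max = |cos φ₁| · sin C = cos(26.2°)·sin(154.7°) ≈ 0.384, again giving ≈ 67.4°.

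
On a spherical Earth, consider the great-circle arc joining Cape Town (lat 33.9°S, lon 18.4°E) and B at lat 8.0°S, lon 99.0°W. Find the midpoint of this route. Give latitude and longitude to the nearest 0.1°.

≈ lat 36.1°S, lon 48.5°W

Convert each endpoint to a unit vector on the sphere (x = cos φ cos λ, y = cos φ sin λ, z = sin φ).
The central angle between the endpoints is δ = arccos(p₁·p₂) ≈ 1.876 rad (107.5°).
Interpolate at f = 1/2 with slerp weights a = sin((1−f)δ)/sin δ ≈ 0.846, b = sin(fδ)/sin δ ≈ 0.846.
p = a·p₁ + b·p₂ ≈ (0.535, -0.605, -0.589); φ = arcsin(p_z) ≈ -36.11°, λ = atan2(p_y, p_x) ≈ -48.54°.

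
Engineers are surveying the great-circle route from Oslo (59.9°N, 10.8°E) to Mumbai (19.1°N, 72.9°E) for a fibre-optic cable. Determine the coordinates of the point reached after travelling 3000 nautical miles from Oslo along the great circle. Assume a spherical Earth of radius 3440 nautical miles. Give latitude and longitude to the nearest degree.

From cos δ = sin φ₁ sin φ₂ + cos φ₁ cos φ₂ cos Δλ, the central angle is δ ≈ 1.042 rad (59.7°). The total great-circle distance is δ·R ≈ 1.042 × 3440 ≈ 3583 nmi, so the target fraction is f = 3000/3583 ≈ 0.837.
Interpolate at f ≈ 0.837 with slerp weights a = sin((1−f)δ)/sin δ ≈ 0.195, b = sin(fδ)/sin δ ≈ 0.887.
p = a·p₁ + b·p₂ ≈ (0.343, 0.819, 0.459); φ = arcsin(p_z) ≈ 27.34°, λ = atan2(p_y, p_x) ≈ 67.30°.

≈ 27°N, 67°E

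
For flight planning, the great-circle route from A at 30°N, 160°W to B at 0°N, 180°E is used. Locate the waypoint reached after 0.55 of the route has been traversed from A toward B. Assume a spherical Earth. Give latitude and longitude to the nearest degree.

≈ 14°N, 172°W

Convert each endpoint to a unit vector on the sphere (x = cos φ cos λ, y = cos φ sin λ, z = sin φ).
The central angle between the endpoints is δ = arccos(p₁·p₂) ≈ 0.620 rad (35.5°).
Interpolate at f = 0.55 with slerp weights a = sin((1−f)δ)/sin δ ≈ 0.474, b = sin(fδ)/sin δ ≈ 0.576.
p = a·p₁ + b·p₂ ≈ (-0.961, -0.140, 0.237); φ = arcsin(p_z) ≈ 13.71°, λ = atan2(p_y, p_x) ≈ -171.69°.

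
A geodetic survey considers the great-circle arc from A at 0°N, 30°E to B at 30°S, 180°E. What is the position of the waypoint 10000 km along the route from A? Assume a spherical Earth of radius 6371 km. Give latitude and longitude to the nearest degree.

From cos δ = sin φ₁ sin φ₂ + cos φ₁ cos φ₂ cos Δλ, the central angle is δ ≈ 2.419 rad (138.6°). The total great-circle distance is δ·R ≈ 2.419 × 6371 ≈ 15411 km, so the target fraction is f = 10000/15411 ≈ 0.649.
Interpolate at f ≈ 0.649 with slerp weights a = sin((1−f)δ)/sin δ ≈ 1.135, b = sin(fδ)/sin δ ≈ 1.512.
p = a·p₁ + b·p₂ ≈ (-0.326, 0.568, -0.756); φ = arcsin(p_z) ≈ -49.11°, λ = atan2(p_y, p_x) ≈ 119.90°.

≈ 49°S, 120°E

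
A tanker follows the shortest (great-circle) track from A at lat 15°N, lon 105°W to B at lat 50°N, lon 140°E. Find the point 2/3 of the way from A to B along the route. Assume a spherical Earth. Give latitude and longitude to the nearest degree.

≈ lat 55°N, lon 168°W

Convert each endpoint to a unit vector on the sphere (x = cos φ cos λ, y = cos φ sin λ, z = sin φ).
The central angle between the endpoints is δ = arccos(p₁·p₂) ≈ 1.635 rad (93.7°).
Interpolate at f = 2/3 with slerp weights a = sin((1−f)δ)/sin δ ≈ 0.519, b = sin(fδ)/sin δ ≈ 0.888.
p = a·p₁ + b·p₂ ≈ (-0.567, -0.118, 0.815); φ = arcsin(p_z) ≈ 54.59°, λ = atan2(p_y, p_x) ≈ -168.29°.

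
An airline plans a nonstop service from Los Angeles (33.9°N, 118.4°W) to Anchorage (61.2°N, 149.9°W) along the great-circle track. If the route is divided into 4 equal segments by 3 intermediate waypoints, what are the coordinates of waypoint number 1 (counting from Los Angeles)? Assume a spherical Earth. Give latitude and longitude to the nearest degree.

≈ 41°N, 123°W

Convert each endpoint to a unit vector on the sphere (x = cos φ cos λ, y = cos φ sin λ, z = sin φ).
The central angle between the endpoints is δ = arccos(p₁·p₂) ≈ 0.592 rad (33.9°).
Interpolate at f = 1/4 with slerp weights a = sin((1−f)δ)/sin δ ≈ 0.770, b = sin(fδ)/sin δ ≈ 0.264.
p = a·p₁ + b·p₂ ≈ (-0.414, -0.626, 0.661); φ = arcsin(p_z) ≈ 41.37°, λ = atan2(p_y, p_x) ≈ -123.49°.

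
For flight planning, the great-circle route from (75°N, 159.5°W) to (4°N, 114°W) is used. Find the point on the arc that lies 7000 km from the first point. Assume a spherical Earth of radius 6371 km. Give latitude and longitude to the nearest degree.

Convert each endpoint to a unit vector on the sphere (x = cos φ cos λ, y = cos φ sin λ, z = sin φ).
The central angle between the endpoints is δ = arccos(p₁·p₂) ≈ 1.320 rad (75.6°). The total great-circle distance is δ·R ≈ 1.320 × 6371 ≈ 8409 km, so the target fraction is f = 7000/8409 ≈ 0.832.
Interpolate at f ≈ 0.832 with slerp weights a = sin((1−f)δ)/sin δ ≈ 0.226, b = sin(fδ)/sin δ ≈ 0.919.
p = a·p₁ + b·p₂ ≈ (-0.428, -0.858, 0.283); φ = arcsin(p_z) ≈ 16.43°, λ = atan2(p_y, p_x) ≈ -116.50°.

≈ (16°N, 116°W)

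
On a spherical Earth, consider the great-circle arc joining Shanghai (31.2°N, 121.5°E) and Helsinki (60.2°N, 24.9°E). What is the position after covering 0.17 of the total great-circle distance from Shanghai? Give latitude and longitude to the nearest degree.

≈ (40°N, 114°E)

Convert each endpoint to a unit vector on the sphere (x = cos φ cos λ, y = cos φ sin λ, z = sin φ).
The central angle between the endpoints is δ = arccos(p₁·p₂) ≈ 1.159 rad (66.4°).
Interpolate at f = 0.17 with slerp weights a = sin((1−f)δ)/sin δ ≈ 0.895, b = sin(fδ)/sin δ ≈ 0.214.
p = a·p₁ + b·p₂ ≈ (-0.304, 0.697, 0.649); φ = arcsin(p_z) ≈ 40.47°, λ = atan2(p_y, p_x) ≈ 113.53°.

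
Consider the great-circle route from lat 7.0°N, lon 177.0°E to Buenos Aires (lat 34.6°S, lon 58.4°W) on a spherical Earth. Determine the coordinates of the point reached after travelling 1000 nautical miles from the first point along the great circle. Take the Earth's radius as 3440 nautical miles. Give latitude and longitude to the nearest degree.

Write both endpoints as unit vectors p₁, p₂ with components (cos φ cos λ, cos φ sin λ, sin φ).
The central angle between the endpoints is δ = arccos(p₁·p₂) ≈ 2.133 rad (122.2°). The total great-circle distance is δ·R ≈ 2.133 × 3440 ≈ 7338 nmi, so the target fraction is f = 1000/7338 ≈ 0.136.
Interpolate at f ≈ 0.136 with slerp weights a = sin((1−f)δ)/sin δ ≈ 1.139, b = sin(fδ)/sin δ ≈ 0.339.
p = a·p₁ + b·p₂ ≈ (-0.983, -0.178, -0.054); φ = arcsin(p_z) ≈ -3.07°, λ = atan2(p_y, p_x) ≈ -169.71°.

≈ lat 3°S, lon 170°W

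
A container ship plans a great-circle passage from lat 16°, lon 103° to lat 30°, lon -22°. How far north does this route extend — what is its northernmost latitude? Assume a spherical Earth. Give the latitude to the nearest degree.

≈ 44°

The great circle lies in the plane with unit normal n̂ = (p₁ × p₂)/|p₁ × p₂|.
Here n̂_z ≈ -0.725; the vertex latitude is φ_max = arccos|n̂_z| ≈ 43.5°.
Check via Clairaut: cos φ_max = |cos φ₁| · sin C = cos(16.0°)·sin(49.0°) ≈ 0.725, again giving ≈ 43.5°.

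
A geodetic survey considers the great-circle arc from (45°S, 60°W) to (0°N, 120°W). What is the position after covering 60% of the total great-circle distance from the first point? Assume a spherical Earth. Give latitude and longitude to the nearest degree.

Write both endpoints as unit vectors p₁, p₂ with components (cos φ cos λ, cos φ sin λ, sin φ).
The central angle between the endpoints is δ = arccos(p₁·p₂) ≈ 1.209 rad (69.3°).
Interpolate at f = 0.60 with slerp weights a = sin((1−f)δ)/sin δ ≈ 0.497, b = sin(fδ)/sin δ ≈ 0.709.
p = a·p₁ + b·p₂ ≈ (-0.179, -0.919, -0.352); φ = arcsin(p_z) ≈ -20.59°, λ = atan2(p_y, p_x) ≈ -101.02°.

≈ (21°S, 101°W)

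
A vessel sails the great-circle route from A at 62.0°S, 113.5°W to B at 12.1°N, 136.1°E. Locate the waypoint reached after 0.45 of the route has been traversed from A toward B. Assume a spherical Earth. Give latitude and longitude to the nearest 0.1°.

≈ 40.5°S, 168.6°E

From cos δ = sin φ₁ sin φ₂ + cos φ₁ cos φ₂ cos Δλ, the central angle is δ ≈ 1.923 rad (110.2°).
Interpolate at f = 0.45 with slerp weights a = sin((1−f)δ)/sin δ ≈ 0.928, b = sin(fδ)/sin δ ≈ 0.811.
p = a·p₁ + b·p₂ ≈ (-0.745, 0.150, -0.650); φ = arcsin(p_z) ≈ -40.51°, λ = atan2(p_y, p_x) ≈ 168.60°.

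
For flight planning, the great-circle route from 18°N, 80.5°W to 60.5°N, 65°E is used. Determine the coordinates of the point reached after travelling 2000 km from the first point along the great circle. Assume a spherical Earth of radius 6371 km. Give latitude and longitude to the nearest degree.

The haversine formula gives a central angle δ ≈ 1.688 rad (96.7°) between the endpoints. The total great-circle distance is δ·R ≈ 1.688 × 6371 ≈ 10755 km, so the target fraction is f = 2000/10755 ≈ 0.186.
Interpolate at f ≈ 0.186 with slerp weights a = sin((1−f)δ)/sin δ ≈ 0.988, b = sin(fδ)/sin δ ≈ 0.311.
p = a·p₁ + b·p₂ ≈ (0.220, -0.788, 0.576); φ = arcsin(p_z) ≈ 35.15°, λ = atan2(p_y, p_x) ≈ -74.41°.

≈ 35°N, 74°W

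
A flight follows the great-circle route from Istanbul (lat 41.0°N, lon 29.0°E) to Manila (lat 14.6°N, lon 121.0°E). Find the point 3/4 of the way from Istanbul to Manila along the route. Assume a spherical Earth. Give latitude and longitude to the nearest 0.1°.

≈ lat 27.1°N, lon 103.6°E

The haversine formula gives a central angle δ ≈ 1.430 rad (82.0°) between the endpoints.
Interpolate at f = 3/4 with slerp weights a = sin((1−f)δ)/sin δ ≈ 0.354, b = sin(fδ)/sin δ ≈ 0.887.
p = a·p₁ + b·p₂ ≈ (-0.209, 0.865, 0.456); φ = arcsin(p_z) ≈ 27.10°, λ = atan2(p_y, p_x) ≈ 103.57°.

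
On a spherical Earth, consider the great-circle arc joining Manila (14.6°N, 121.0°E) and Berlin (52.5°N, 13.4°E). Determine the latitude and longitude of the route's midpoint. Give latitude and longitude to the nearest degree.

Write both endpoints as unit vectors p₁, p₂ with components (cos φ cos λ, cos φ sin λ, sin φ).
The central angle between the endpoints is δ = arccos(p₁·p₂) ≈ 1.549 rad (88.7°).
Interpolate at f = 1/2 with slerp weights a = sin((1−f)δ)/sin δ ≈ 0.700, b = sin(fδ)/sin δ ≈ 0.700.
p = a·p₁ + b·p₂ ≈ (0.066, 0.679, 0.731); φ = arcsin(p_z) ≈ 46.99°, λ = atan2(p_y, p_x) ≈ 84.48°.

≈ (47°N, 84°E)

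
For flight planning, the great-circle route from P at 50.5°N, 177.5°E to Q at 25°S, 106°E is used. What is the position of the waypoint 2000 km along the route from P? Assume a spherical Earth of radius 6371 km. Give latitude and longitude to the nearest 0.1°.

≈ 39.5°N, 157.2°E

The haversine formula gives a central angle δ ≈ 1.714 rad (98.2°) between the endpoints. The total great-circle distance is δ·R ≈ 1.714 × 6371 ≈ 10923 km, so the target fraction is f = 2000/10923 ≈ 0.183.
Interpolate at f ≈ 0.183 with slerp weights a = sin((1−f)δ)/sin δ ≈ 0.996, b = sin(fδ)/sin δ ≈ 0.312.
p = a·p₁ + b·p₂ ≈ (-0.711, 0.299, 0.637); φ = arcsin(p_z) ≈ 39.53°, λ = atan2(p_y, p_x) ≈ 157.15°.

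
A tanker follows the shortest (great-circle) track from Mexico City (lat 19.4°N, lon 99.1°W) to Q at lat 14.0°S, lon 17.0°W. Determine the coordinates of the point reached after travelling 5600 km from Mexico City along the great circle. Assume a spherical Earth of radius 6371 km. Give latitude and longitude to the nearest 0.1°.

Write both endpoints as unit vectors p₁, p₂ with components (cos φ cos λ, cos φ sin λ, sin φ).
The central angle between the endpoints is δ = arccos(p₁·p₂) ≈ 1.525 rad (87.4°). The total great-circle distance is δ·R ≈ 1.525 × 6371 ≈ 9718 km, so the target fraction is f = 5600/9718 ≈ 0.576.
Interpolate at f ≈ 0.576 with slerp weights a = sin((1−f)δ)/sin δ ≈ 0.603, b = sin(fδ)/sin δ ≈ 0.771.
p = a·p₁ + b·p₂ ≈ (0.625, -0.780, 0.014); φ = arcsin(p_z) ≈ 0.79°, λ = atan2(p_y, p_x) ≈ -51.29°.

≈ lat 0.8°N, lon 51.3°W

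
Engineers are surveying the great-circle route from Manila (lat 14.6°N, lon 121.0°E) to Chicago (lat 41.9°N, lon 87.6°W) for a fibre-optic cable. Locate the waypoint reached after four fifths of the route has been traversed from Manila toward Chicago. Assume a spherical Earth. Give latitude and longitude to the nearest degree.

Convert each endpoint to a unit vector on the sphere (x = cos φ cos λ, y = cos φ sin λ, z = sin φ).
The central angle between the endpoints is δ = arccos(p₁·p₂) ≈ 2.053 rad (117.6°).
Interpolate at f = 4/5 with slerp weights a = sin((1−f)δ)/sin δ ≈ 0.451, b = sin(fδ)/sin δ ≈ 1.126.
p = a·p₁ + b·p₂ ≈ (-0.190, -0.464, 0.866); φ = arcsin(p_z) ≈ 59.95°, λ = atan2(p_y, p_x) ≈ -112.24°.

≈ lat 60°N, lon 112°W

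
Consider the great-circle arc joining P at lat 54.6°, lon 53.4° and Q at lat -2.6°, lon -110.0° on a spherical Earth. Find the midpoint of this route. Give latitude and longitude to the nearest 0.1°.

≈ lat 58.4°, lon -89.6°

The haversine formula gives a central angle δ ≈ 2.204 rad (126.3°) between the endpoints.
Interpolate at f = 1/2 with slerp weights a = sin((1−f)δ)/sin δ ≈ 1.106, b = sin(fδ)/sin δ ≈ 1.106.
p = a·p₁ + b·p₂ ≈ (0.004, -0.524, 0.852); φ = arcsin(p_z) ≈ 58.39°, λ = atan2(p_y, p_x) ≈ -89.55°.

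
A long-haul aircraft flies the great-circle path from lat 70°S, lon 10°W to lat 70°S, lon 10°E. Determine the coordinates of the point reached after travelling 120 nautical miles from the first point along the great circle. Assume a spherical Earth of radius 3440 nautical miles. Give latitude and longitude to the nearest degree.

Convert each endpoint to a unit vector on the sphere (x = cos φ cos λ, y = cos φ sin λ, z = sin φ).
The central angle between the endpoints is δ = arccos(p₁·p₂) ≈ 0.119 rad (6.8°). The total great-circle distance is δ·R ≈ 0.119 × 3440 ≈ 409 nmi, so the target fraction is f = 120/409 ≈ 0.294.
Interpolate at f ≈ 0.294 with slerp weights a = sin((1−f)δ)/sin δ ≈ 0.707, b = sin(fδ)/sin δ ≈ 0.294.
p = a·p₁ + b·p₂ ≈ (0.337, -0.025, -0.941); φ = arcsin(p_z) ≈ -70.23°, λ = atan2(p_y, p_x) ≈ -4.16°.

≈ lat 70°S, lon 4°W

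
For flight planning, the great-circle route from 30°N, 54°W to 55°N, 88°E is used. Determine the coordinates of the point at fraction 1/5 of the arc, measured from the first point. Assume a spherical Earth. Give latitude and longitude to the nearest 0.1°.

≈ 46.4°N, 45.0°W

From cos δ = sin φ₁ sin φ₂ + cos φ₁ cos φ₂ cos Δλ, the central angle is δ ≈ 1.553 rad (89.0°).
Interpolate at f = 1/5 with slerp weights a = sin((1−f)δ)/sin δ ≈ 0.947, b = sin(fδ)/sin δ ≈ 0.306.
p = a·p₁ + b·p₂ ≈ (0.488, -0.488, 0.724); φ = arcsin(p_z) ≈ 46.36°, λ = atan2(p_y, p_x) ≈ -45.00°.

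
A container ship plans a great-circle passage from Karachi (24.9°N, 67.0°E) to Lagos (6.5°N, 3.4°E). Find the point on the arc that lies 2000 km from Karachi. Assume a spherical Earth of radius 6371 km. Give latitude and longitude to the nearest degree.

≈ 22°N, 48°E

Write both endpoints as unit vectors p₁, p₂ with components (cos φ cos λ, cos φ sin λ, sin φ).
The central angle between the endpoints is δ = arccos(p₁·p₂) ≈ 1.106 rad (63.4°). The total great-circle distance is δ·R ≈ 1.106 × 6371 ≈ 7045 km, so the target fraction is f = 2000/7045 ≈ 0.284.
Interpolate at f ≈ 0.284 with slerp weights a = sin((1−f)δ)/sin δ ≈ 0.796, b = sin(fδ)/sin δ ≈ 0.345.
p = a·p₁ + b·p₂ ≈ (0.625, 0.685, 0.374); φ = arcsin(p_z) ≈ 21.98°, λ = atan2(p_y, p_x) ≈ 47.64°.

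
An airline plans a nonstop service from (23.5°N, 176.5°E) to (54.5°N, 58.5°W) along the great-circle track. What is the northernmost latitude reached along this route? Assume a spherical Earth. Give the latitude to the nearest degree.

The great circle lies in the plane with unit normal n̂ = (p₁ × p₂)/|p₁ × p₂|.
Here n̂_z ≈ +0.436; the vertex latitude is φ_max = arccos|n̂_z| ≈ 64.1°.
Check via Clairaut: cos φ_max = |cos φ₁| · sin C = cos(23.5°)·sin(28.4°) ≈ 0.436, again giving ≈ 64.1°.

≈ 64°N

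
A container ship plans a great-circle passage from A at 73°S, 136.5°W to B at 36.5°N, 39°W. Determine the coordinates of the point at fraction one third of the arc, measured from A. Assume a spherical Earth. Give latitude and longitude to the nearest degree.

≈ 44°S, 69°W

Write both endpoints as unit vectors p₁, p₂ with components (cos φ cos λ, cos φ sin λ, sin φ).
The central angle between the endpoints is δ = arccos(p₁·p₂) ≈ 2.214 rad (126.8°).
Interpolate at f = 1/3 with slerp weights a = sin((1−f)δ)/sin δ ≈ 1.244, b = sin(fδ)/sin δ ≈ 0.841.
p = a·p₁ + b·p₂ ≈ (0.261, -0.676, -0.689); φ = arcsin(p_z) ≈ -43.59°, λ = atan2(p_y, p_x) ≈ -68.85°.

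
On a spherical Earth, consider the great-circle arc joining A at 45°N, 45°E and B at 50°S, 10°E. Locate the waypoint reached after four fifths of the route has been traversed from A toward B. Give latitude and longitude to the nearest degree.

Convert each endpoint to a unit vector on the sphere (x = cos φ cos λ, y = cos φ sin λ, z = sin φ).
The central angle between the endpoints is δ = arccos(p₁·p₂) ≈ 1.741 rad (99.8°).
Interpolate at f = 4/5 with slerp weights a = sin((1−f)δ)/sin δ ≈ 0.346, b = sin(fδ)/sin δ ≈ 0.999.
p = a·p₁ + b·p₂ ≈ (0.805, 0.285, -0.520); φ = arcsin(p_z) ≈ -31.34°, λ = atan2(p_y, p_x) ≈ 19.46°.

≈ 31°S, 19°E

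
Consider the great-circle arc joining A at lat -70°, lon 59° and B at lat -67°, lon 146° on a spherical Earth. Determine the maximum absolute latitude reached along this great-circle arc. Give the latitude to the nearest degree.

≈ -74°

The great circle lies in the plane with unit normal n̂ = (p₁ × p₂)/|p₁ × p₂|.
Here n̂_z ≈ +0.273; the vertex latitude is φ_max = arccos|n̂_z| ≈ 74.2°.
Check via Clairaut: cos φ_max = |cos φ₁| · sin C = cos(70.0°)·sin(127.1°) ≈ 0.273, again giving ≈ 74.2°.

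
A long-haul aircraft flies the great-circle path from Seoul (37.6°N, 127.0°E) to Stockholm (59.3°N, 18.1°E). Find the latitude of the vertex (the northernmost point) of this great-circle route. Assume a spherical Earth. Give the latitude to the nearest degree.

≈ 65°N

The great circle lies in the plane with unit normal n̂ = (p₁ × p₂)/|p₁ × p₂|.
Here n̂_z ≈ -0.416; the vertex latitude is φ_max = arccos|n̂_z| ≈ 65.4°.
Check via Clairaut: cos φ_max = |cos φ₁| · sin C = cos(37.6°)·sin(31.7°) ≈ 0.416, again giving ≈ 65.4°.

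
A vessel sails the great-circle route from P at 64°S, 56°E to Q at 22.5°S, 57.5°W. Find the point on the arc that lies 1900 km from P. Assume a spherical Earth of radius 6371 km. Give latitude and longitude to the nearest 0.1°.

≈ 67.6°S, 14.4°E

Write both endpoints as unit vectors p₁, p₂ with components (cos φ cos λ, cos φ sin λ, sin φ).
The central angle between the endpoints is δ = arccos(p₁·p₂) ≈ 1.387 rad (79.5°). The total great-circle distance is δ·R ≈ 1.387 × 6371 ≈ 8839 km, so the target fraction is f = 1900/8839 ≈ 0.215.
Interpolate at f ≈ 0.215 with slerp weights a = sin((1−f)δ)/sin δ ≈ 0.901, b = sin(fδ)/sin δ ≈ 0.299.
p = a·p₁ + b·p₂ ≈ (0.369, 0.095, -0.924); φ = arcsin(p_z) ≈ -67.59°, λ = atan2(p_y, p_x) ≈ 14.38°.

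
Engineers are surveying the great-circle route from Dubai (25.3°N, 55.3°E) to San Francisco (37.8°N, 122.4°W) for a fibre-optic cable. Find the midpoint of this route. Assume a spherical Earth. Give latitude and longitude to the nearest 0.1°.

≈ 83.5°N, 39.8°E

Write both endpoints as unit vectors p₁, p₂ with components (cos φ cos λ, cos φ sin λ, sin φ).
The central angle between the endpoints is δ = arccos(p₁·p₂) ≈ 2.040 rad (116.9°).
Interpolate at f = 1/2 with slerp weights a = sin((1−f)δ)/sin δ ≈ 0.955, b = sin(fδ)/sin δ ≈ 0.955.
p = a·p₁ + b·p₂ ≈ (0.087, 0.073, 0.994); φ = arcsin(p_z) ≈ 83.48°, λ = atan2(p_y, p_x) ≈ 39.83°.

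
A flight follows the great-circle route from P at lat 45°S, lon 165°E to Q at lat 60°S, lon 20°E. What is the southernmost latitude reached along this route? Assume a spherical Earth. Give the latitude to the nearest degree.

≈ 78°S

The great circle lies in the plane with unit normal n̂ = (p₁ × p₂)/|p₁ × p₂|.
Here n̂_z ≈ -0.214; the vertex latitude is φ_max = arccos|n̂_z| ≈ 77.6°.
Check via Clairaut: cos φ_max = |cos φ₁| · sin C = cos(45.0°)·sin(162.4°) ≈ 0.214, again giving ≈ 77.6°.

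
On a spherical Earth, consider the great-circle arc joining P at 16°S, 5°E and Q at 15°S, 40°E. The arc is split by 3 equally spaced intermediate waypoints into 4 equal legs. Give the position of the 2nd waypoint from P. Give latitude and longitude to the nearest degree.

≈ 16°S, 23°E

From cos δ = sin φ₁ sin φ₂ + cos φ₁ cos φ₂ cos Δλ, the central angle is δ ≈ 0.588 rad (33.7°).
Interpolate at f = 2/4 with slerp weights a = sin((1−f)δ)/sin δ ≈ 0.522, b = sin(fδ)/sin δ ≈ 0.522.
p = a·p₁ + b·p₂ ≈ (0.887, 0.368, -0.279); φ = arcsin(p_z) ≈ -16.21°, λ = atan2(p_y, p_x) ≈ 22.54°.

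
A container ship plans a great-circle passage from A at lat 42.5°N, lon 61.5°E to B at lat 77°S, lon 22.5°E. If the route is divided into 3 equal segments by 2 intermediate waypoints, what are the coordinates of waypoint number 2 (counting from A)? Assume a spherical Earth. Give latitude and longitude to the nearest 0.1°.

≈ lat 38.1°S, lon 49.4°E

From cos δ = sin φ₁ sin φ₂ + cos φ₁ cos φ₂ cos Δλ, the central angle is δ ≈ 2.129 rad (122.0°).
Interpolate at f = 2/3 with slerp weights a = sin((1−f)δ)/sin δ ≈ 0.768, b = sin(fδ)/sin δ ≈ 1.165.
p = a·p₁ + b·p₂ ≈ (0.512, 0.598, -0.617); φ = arcsin(p_z) ≈ -38.06°, λ = atan2(p_y, p_x) ≈ 49.41°.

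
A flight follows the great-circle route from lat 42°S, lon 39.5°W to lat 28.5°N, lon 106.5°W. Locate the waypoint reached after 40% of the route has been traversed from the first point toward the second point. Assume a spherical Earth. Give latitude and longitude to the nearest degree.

≈ lat 15°S, lon 70°W

From cos δ = sin φ₁ sin φ₂ + cos φ₁ cos φ₂ cos Δλ, the central angle is δ ≈ 1.635 rad (93.7°).
Interpolate at f = 0.40 with slerp weights a = sin((1−f)δ)/sin δ ≈ 0.833, b = sin(fδ)/sin δ ≈ 0.610.
p = a·p₁ + b·p₂ ≈ (0.325, -0.907, -0.266); φ = arcsin(p_z) ≈ -15.45°, λ = atan2(p_y, p_x) ≈ -70.27°.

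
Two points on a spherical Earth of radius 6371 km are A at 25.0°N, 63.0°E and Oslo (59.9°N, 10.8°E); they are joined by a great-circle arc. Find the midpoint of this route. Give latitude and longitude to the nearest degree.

≈ 45°N, 45°E

Write both endpoints as unit vectors p₁, p₂ with components (cos φ cos λ, cos φ sin λ, sin φ).
The central angle between the endpoints is δ = arccos(p₁·p₂) ≈ 0.871 rad (49.9°).
Interpolate at f = 1/2 with slerp weights a = sin((1−f)δ)/sin δ ≈ 0.551, b = sin(fδ)/sin δ ≈ 0.551.
p = a·p₁ + b·p₂ ≈ (0.499, 0.497, 0.710); φ = arcsin(p_z) ≈ 45.25°, λ = atan2(p_y, p_x) ≈ 44.92°.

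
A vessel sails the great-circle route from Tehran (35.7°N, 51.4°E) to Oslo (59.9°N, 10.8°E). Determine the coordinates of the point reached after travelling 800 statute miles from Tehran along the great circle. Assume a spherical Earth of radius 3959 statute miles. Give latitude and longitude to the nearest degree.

≈ 45°N, 42°E

From cos δ = sin φ₁ sin φ₂ + cos φ₁ cos φ₂ cos Δλ, the central angle is δ ≈ 0.620 rad (35.5°). The total great-circle distance is δ·R ≈ 0.620 × 3959 ≈ 2453 mi, so the target fraction is f = 800/2453 ≈ 0.326.
Interpolate at f ≈ 0.326 with slerp weights a = sin((1−f)δ)/sin δ ≈ 0.698, b = sin(fδ)/sin δ ≈ 0.346.
p = a·p₁ + b·p₂ ≈ (0.524, 0.476, 0.706); φ = arcsin(p_z) ≈ 44.95°, λ = atan2(p_y, p_x) ≈ 42.23°.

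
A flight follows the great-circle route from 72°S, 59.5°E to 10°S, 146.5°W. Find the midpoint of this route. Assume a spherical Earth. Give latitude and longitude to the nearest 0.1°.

Write both endpoints as unit vectors p₁, p₂ with components (cos φ cos λ, cos φ sin λ, sin φ).
The central angle between the endpoints is δ = arccos(p₁·p₂) ≈ 1.679 rad (96.2°).
Interpolate at f = 1/2 with slerp weights a = sin((1−f)δ)/sin δ ≈ 0.749, b = sin(fδ)/sin δ ≈ 0.749.
p = a·p₁ + b·p₂ ≈ (-0.498, -0.208, -0.842); φ = arcsin(p_z) ≈ -57.38°, λ = atan2(p_y, p_x) ≈ -157.35°.

≈ 57.4°S, 157.3°W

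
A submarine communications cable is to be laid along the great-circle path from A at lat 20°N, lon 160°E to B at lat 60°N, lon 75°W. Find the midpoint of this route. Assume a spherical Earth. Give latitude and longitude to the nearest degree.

Write both endpoints as unit vectors p₁, p₂ with components (cos φ cos λ, cos φ sin λ, sin φ).
The central angle between the endpoints is δ = arccos(p₁·p₂) ≈ 1.544 rad (88.5°).
Interpolate at f = 1/2 with slerp weights a = sin((1−f)δ)/sin δ ≈ 0.698, b = sin(fδ)/sin δ ≈ 0.698.
p = a·p₁ + b·p₂ ≈ (-0.526, -0.113, 0.843); φ = arcsin(p_z) ≈ 57.46°, λ = atan2(p_y, p_x) ≈ -167.90°.

≈ lat 57°N, lon 168°W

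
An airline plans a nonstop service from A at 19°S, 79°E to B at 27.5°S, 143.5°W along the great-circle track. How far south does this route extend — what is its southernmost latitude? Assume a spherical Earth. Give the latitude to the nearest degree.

≈ 50°S

The great circle lies in the plane with unit normal n̂ = (p₁ × p₂)/|p₁ × p₂|.
Here n̂_z ≈ +0.641; the vertex latitude is φ_max = arccos|n̂_z| ≈ 50.1°.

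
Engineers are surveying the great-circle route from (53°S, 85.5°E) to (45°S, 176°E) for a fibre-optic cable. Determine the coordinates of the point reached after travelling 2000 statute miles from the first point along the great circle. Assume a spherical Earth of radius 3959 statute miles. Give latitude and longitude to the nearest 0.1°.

Convert each endpoint to a unit vector on the sphere (x = cos φ cos λ, y = cos φ sin λ, z = sin φ).
The central angle between the endpoints is δ = arccos(p₁·p₂) ≈ 0.975 rad (55.9°). The total great-circle distance is δ·R ≈ 0.975 × 3959 ≈ 3861 mi, so the target fraction is f = 2000/3861 ≈ 0.518.
Interpolate at f ≈ 0.518 with slerp weights a = sin((1−f)δ)/sin δ ≈ 0.547, b = sin(fδ)/sin δ ≈ 0.585.
p = a·p₁ + b·p₂ ≈ (-0.387, 0.357, -0.850); φ = arcsin(p_z) ≈ -58.25°, λ = atan2(p_y, p_x) ≈ 137.27°.

≈ (58.2°S, 137.3°E)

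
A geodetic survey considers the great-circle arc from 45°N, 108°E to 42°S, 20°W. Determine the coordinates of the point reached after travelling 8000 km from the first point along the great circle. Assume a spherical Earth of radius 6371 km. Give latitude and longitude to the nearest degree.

≈ 3°N, 41°E

Write both endpoints as unit vectors p₁, p₂ with components (cos φ cos λ, cos φ sin λ, sin φ).
The central angle between the endpoints is δ = arccos(p₁·p₂) ≈ 2.493 rad (142.8°). The total great-circle distance is δ·R ≈ 2.493 × 6371 ≈ 15880 km, so the target fraction is f = 8000/15880 ≈ 0.504.
Interpolate at f ≈ 0.504 with slerp weights a = sin((1−f)δ)/sin δ ≈ 1.563, b = sin(fδ)/sin δ ≈ 1.573.
p = a·p₁ + b·p₂ ≈ (0.757, 0.651, 0.053); φ = arcsin(p_z) ≈ 3.02°, λ = atan2(p_y, p_x) ≈ 40.71°.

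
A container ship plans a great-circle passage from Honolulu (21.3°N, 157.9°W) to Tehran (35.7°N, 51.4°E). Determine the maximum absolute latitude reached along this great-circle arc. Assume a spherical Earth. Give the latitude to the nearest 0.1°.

≈ 65.5°N

The great circle lies in the plane with unit normal n̂ = (p₁ × p₂)/|p₁ × p₂|.
Here n̂_z ≈ -0.414; the vertex latitude is φ_max = arccos|n̂_z| ≈ 65.5°.
Check via Clairaut: cos φ_max = |cos φ₁| · sin C = cos(21.3°)·sin(26.4°) ≈ 0.414, again giving ≈ 65.5°.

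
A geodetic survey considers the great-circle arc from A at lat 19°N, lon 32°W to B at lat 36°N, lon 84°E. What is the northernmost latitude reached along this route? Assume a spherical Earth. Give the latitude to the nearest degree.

The great circle lies in the plane with unit normal n̂ = (p₁ × p₂)/|p₁ × p₂|.
Here n̂_z ≈ +0.695; the vertex latitude is φ_max = arccos|n̂_z| ≈ 46.0°.

≈ 46°N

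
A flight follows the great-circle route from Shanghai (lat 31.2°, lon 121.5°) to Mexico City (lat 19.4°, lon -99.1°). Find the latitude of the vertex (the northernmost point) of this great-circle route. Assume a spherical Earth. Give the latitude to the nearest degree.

≈ 54°

The great circle lies in the plane with unit normal n̂ = (p₁ × p₂)/|p₁ × p₂|.
Here n̂_z ≈ +0.585; the vertex latitude is φ_max = arccos|n̂_z| ≈ 54.2°.
Check via Clairaut: cos φ_max = |cos φ₁| · sin C = cos(31.2°)·sin(43.1°) ≈ 0.585, again giving ≈ 54.2°.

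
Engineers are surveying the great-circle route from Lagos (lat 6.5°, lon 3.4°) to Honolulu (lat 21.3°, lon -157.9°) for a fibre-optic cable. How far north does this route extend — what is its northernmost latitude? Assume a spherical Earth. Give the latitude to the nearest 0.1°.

≈ 57.3°

The great circle lies in the plane with unit normal n̂ = (p₁ × p₂)/|p₁ × p₂|.
Here n̂_z ≈ -0.540; the vertex latitude is φ_max = arccos|n̂_z| ≈ 57.3°.
Check via Clairaut: cos φ_max = |cos φ₁| · sin C = cos(6.5°)·sin(33.0°) ≈ 0.540, again giving ≈ 57.3°.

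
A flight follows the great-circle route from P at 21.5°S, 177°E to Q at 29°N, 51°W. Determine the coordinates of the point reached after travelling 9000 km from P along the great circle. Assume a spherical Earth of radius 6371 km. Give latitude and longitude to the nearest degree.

≈ 15°N, 109°W

The haversine formula gives a central angle δ ≈ 2.378 rad (136.2°) between the endpoints. The total great-circle distance is δ·R ≈ 2.378 × 6371 ≈ 15149 km, so the target fraction is f = 9000/15149 ≈ 0.594.
Interpolate at f ≈ 0.594 with slerp weights a = sin((1−f)δ)/sin δ ≈ 1.189, b = sin(fδ)/sin δ ≈ 1.428.
p = a·p₁ + b·p₂ ≈ (-0.319, -0.913, 0.257); φ = arcsin(p_z) ≈ 14.87°, λ = atan2(p_y, p_x) ≈ -109.24°.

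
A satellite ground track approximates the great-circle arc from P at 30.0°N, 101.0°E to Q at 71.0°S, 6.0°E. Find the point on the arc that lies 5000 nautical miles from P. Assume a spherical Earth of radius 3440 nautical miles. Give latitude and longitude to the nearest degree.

The haversine formula gives a central angle δ ≈ 2.091 rad (119.8°) between the endpoints. The total great-circle distance is δ·R ≈ 2.091 × 3440 ≈ 7194 nmi, so the target fraction is f = 5000/7194 ≈ 0.695.
Interpolate at f ≈ 0.695 with slerp weights a = sin((1−f)δ)/sin δ ≈ 0.686, b = sin(fδ)/sin δ ≈ 1.145.
p = a·p₁ + b·p₂ ≈ (0.257, 0.622, -0.739); φ = arcsin(p_z) ≈ -47.66°, λ = atan2(p_y, p_x) ≈ 67.55°.

≈ 48°S, 68°E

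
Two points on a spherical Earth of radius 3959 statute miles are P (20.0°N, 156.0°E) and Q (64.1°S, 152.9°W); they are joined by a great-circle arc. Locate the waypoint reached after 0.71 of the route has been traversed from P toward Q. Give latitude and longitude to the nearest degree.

Write both endpoints as unit vectors p₁, p₂ with components (cos φ cos λ, cos φ sin λ, sin φ).
The central angle between the endpoints is δ = arccos(p₁·p₂) ≈ 1.621 rad (92.9°).
Interpolate at f = 0.71 with slerp weights a = sin((1−f)δ)/sin δ ≈ 0.453, b = sin(fδ)/sin δ ≈ 0.914.
p = a·p₁ + b·p₂ ≈ (-0.745, -0.009, -0.667); φ = arcsin(p_z) ≈ -41.86°, λ = atan2(p_y, p_x) ≈ -179.34°.

≈ (42°S, 179°W)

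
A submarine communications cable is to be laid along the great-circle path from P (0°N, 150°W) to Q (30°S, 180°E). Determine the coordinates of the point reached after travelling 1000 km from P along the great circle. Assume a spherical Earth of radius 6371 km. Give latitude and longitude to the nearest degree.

Write both endpoints as unit vectors p₁, p₂ with components (cos φ cos λ, cos φ sin λ, sin φ).
The central angle between the endpoints is δ = arccos(p₁·p₂) ≈ 0.723 rad (41.4°). The total great-circle distance is δ·R ≈ 0.723 × 6371 ≈ 4605 km, so the target fraction is f = 1000/4605 ≈ 0.217.
Interpolate at f ≈ 0.217 with slerp weights a = sin((1−f)δ)/sin δ ≈ 0.810, b = sin(fδ)/sin δ ≈ 0.236.
p = a·p₁ + b·p₂ ≈ (-0.907, -0.405, -0.118); φ = arcsin(p_z) ≈ -6.79°, λ = atan2(p_y, p_x) ≈ -155.92°.

≈ (7°S, 156°W)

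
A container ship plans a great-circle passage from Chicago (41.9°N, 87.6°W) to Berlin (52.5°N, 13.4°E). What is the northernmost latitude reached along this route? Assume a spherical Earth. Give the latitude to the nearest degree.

The great circle lies in the plane with unit normal n̂ = (p₁ × p₂)/|p₁ × p₂|.
Here n̂_z ≈ +0.496; the vertex latitude is φ_max = arccos|n̂_z| ≈ 60.2°.

≈ 60°N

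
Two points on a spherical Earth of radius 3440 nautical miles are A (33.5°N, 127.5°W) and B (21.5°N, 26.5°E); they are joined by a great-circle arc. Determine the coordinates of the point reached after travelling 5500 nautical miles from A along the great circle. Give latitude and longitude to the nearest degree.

≈ (46°N, 10°E)

Write both endpoints as unit vectors p₁, p₂ with components (cos φ cos λ, cos φ sin λ, sin φ).
The central angle between the endpoints is δ = arccos(p₁·p₂) ≈ 2.089 rad (119.7°). The total great-circle distance is δ·R ≈ 2.089 × 3440 ≈ 7185 nmi, so the target fraction is f = 5500/7185 ≈ 0.765.
Interpolate at f ≈ 0.765 with slerp weights a = sin((1−f)δ)/sin δ ≈ 0.542, b = sin(fδ)/sin δ ≈ 1.150.
p = a·p₁ + b·p₂ ≈ (0.683, 0.119, 0.721); φ = arcsin(p_z) ≈ 46.10°, λ = atan2(p_y, p_x) ≈ 9.91°.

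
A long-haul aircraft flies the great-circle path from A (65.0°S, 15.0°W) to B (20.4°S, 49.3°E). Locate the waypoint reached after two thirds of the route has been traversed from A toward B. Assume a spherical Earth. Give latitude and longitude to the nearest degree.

≈ (38°S, 38°E)

Write both endpoints as unit vectors p₁, p₂ with components (cos φ cos λ, cos φ sin λ, sin φ).
The central angle between the endpoints is δ = arccos(p₁·p₂) ≈ 1.061 rad (60.8°).
Interpolate at f = 2/3 with slerp weights a = sin((1−f)δ)/sin δ ≈ 0.397, b = sin(fδ)/sin δ ≈ 0.745.
p = a·p₁ + b·p₂ ≈ (0.617, 0.486, -0.619); φ = arcsin(p_z) ≈ -38.26°, λ = atan2(p_y, p_x) ≈ 38.20°.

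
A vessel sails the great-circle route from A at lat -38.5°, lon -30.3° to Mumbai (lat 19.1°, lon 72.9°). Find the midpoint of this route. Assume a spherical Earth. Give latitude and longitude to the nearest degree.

Convert each endpoint to a unit vector on the sphere (x = cos φ cos λ, y = cos φ sin λ, z = sin φ).
The central angle between the endpoints is δ = arccos(p₁·p₂) ≈ 1.953 rad (111.9°).
Interpolate at f = 1/2 with slerp weights a = sin((1−f)δ)/sin δ ≈ 0.893, b = sin(fδ)/sin δ ≈ 0.893.
p = a·p₁ + b·p₂ ≈ (0.851, 0.454, -0.264); φ = arcsin(p_z) ≈ -15.28°, λ = atan2(p_y, p_x) ≈ 28.06°.

≈ lat -15°, lon 28°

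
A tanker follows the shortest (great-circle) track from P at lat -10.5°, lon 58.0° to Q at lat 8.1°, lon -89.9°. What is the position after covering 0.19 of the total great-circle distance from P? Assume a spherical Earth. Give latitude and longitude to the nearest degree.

≈ lat -10°, lon 29°

The haversine formula gives a central angle δ ≈ 2.587 rad (148.2°) between the endpoints.
Interpolate at f = 0.19 with slerp weights a = sin((1−f)δ)/sin δ ≈ 1.644, b = sin(fδ)/sin δ ≈ 0.897.
p = a·p₁ + b·p₂ ≈ (0.858, 0.483, -0.173); φ = arcsin(p_z) ≈ -9.98°, λ = atan2(p_y, p_x) ≈ 29.37°.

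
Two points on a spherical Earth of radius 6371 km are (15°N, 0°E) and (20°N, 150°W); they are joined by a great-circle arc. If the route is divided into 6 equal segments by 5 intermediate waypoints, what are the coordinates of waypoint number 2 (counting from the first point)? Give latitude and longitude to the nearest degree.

Convert each endpoint to a unit vector on the sphere (x = cos φ cos λ, y = cos φ sin λ, z = sin φ).
The central angle between the endpoints is δ = arccos(p₁·p₂) ≈ 2.343 rad (134.2°).
Interpolate at f = 2/6 with slerp weights a = sin((1−f)δ)/sin δ ≈ 1.396, b = sin(fδ)/sin δ ≈ 0.982.
p = a·p₁ + b·p₂ ≈ (0.549, -0.462, 0.697); φ = arcsin(p_z) ≈ 44.20°, λ = atan2(p_y, p_x) ≈ -40.08°.

≈ (44°N, 40°W)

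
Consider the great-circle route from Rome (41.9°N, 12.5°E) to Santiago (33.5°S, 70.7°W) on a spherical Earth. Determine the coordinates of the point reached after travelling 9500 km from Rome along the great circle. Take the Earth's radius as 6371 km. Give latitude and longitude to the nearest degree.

≈ (18°S, 53°W)

The haversine formula gives a central angle δ ≈ 1.870 rad (107.2°) between the endpoints. The total great-circle distance is δ·R ≈ 1.870 × 6371 ≈ 11916 km, so the target fraction is f = 9500/11916 ≈ 0.797.
Interpolate at f ≈ 0.797 with slerp weights a = sin((1−f)δ)/sin δ ≈ 0.387, b = sin(fδ)/sin δ ≈ 1.043.
p = a·p₁ + b·p₂ ≈ (0.569, -0.759, -0.317); φ = arcsin(p_z) ≈ -18.49°, λ = atan2(p_y, p_x) ≈ -53.13°.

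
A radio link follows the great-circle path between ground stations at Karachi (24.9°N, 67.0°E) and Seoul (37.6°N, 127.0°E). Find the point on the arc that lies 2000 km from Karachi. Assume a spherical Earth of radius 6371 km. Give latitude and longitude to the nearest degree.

≈ (33°N, 86°E)

Write both endpoints as unit vectors p₁, p₂ with components (cos φ cos λ, cos φ sin λ, sin φ).
The central angle between the endpoints is δ = arccos(p₁·p₂) ≈ 0.907 rad (52.0°). The total great-circle distance is δ·R ≈ 0.907 × 6371 ≈ 5778 km, so the target fraction is f = 2000/5778 ≈ 0.346.
Interpolate at f ≈ 0.346 with slerp weights a = sin((1−f)δ)/sin δ ≈ 0.710, b = sin(fδ)/sin δ ≈ 0.392.
p = a·p₁ + b·p₂ ≈ (0.065, 0.840, 0.538); φ = arcsin(p_z) ≈ 32.54°, λ = atan2(p_y, p_x) ≈ 85.61°.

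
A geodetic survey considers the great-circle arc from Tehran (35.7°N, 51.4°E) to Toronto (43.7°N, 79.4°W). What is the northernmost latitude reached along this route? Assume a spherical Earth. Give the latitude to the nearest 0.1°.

≈ 63.6°N

The great circle lies in the plane with unit normal n̂ = (p₁ × p₂)/|p₁ × p₂|.
Here n̂_z ≈ -0.445; the vertex latitude is φ_max = arccos|n̂_z| ≈ 63.6°.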